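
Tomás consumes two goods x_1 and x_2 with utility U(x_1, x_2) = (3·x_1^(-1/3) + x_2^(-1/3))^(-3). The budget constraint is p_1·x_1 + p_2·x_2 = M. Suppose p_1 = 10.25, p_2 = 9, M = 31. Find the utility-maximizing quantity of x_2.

x_2* = 1.0267

MU_x_1 ∝ 3·x_1^(-4/3), MU_x_2 ∝ x_2^(-4/3), so MRS = 3·(x_2/x_1)^(4/3) = p_1/p_2.
Hence x_2/x_1 = ((1/3)·p_1/p_2)^(1/(4/3)), i.e. raised to the 0.75 power.
With the ratio pinned down, the budget gives x_1* = M/(p_1 + p_2·(x_2/x_1)) and x_2* = (x_2/x_1)·x_1*.
Numerically x_2/x_1 = 0.483638, so x_1* = 31/(10.25 + 9·0.483638) = 2.1229 and x_2* = 0.483638·2.1229 = 1.0267.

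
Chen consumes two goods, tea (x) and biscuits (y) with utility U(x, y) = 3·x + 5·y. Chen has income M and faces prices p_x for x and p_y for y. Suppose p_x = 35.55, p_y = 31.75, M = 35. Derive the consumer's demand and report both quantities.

x* = 0, y* = 1.1024

y gives more utility per dollar, so spend all income on y: y* = M/p_y, x* = 0.
Numerically: x* = 0, y* = 1.1024.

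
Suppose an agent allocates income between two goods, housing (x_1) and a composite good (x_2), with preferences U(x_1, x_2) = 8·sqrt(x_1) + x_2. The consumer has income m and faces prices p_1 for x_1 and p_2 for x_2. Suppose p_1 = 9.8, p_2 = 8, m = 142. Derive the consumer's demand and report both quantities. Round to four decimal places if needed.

x_1* = 10.6622, x_2* = 4.6888

Solve: √x_1 = 4·p_2/p_1, so x_1*(p_1,p_2) = (4·p_2/p_1)², and x_2* = (m − p_1·x_1*)/p_2.
Plugging in: x_1* = (4·8/9.8)² = 10.6622, x_2* = 4.6888.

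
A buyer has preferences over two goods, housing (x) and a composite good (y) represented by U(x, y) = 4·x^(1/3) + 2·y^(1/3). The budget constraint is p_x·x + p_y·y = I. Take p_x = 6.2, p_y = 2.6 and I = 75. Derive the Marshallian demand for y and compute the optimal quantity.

From the CES first-order condition, 2·(y/x)^(2/3) = p_x/p_y.
Solve for the ratio: y/x = [(1/2)·p_x/p_y]^(1.5).
Substitute y = (y/x)·x into the budget: x* = I/(p_x + p_y·(y/x)).
Numerically y/x = 1.301915, so x* = 75/(6.2 + 2.6·1.301915) = 7.8247 and y* = 1.301915·7.8247 = 10.1871.

y* = 10.1871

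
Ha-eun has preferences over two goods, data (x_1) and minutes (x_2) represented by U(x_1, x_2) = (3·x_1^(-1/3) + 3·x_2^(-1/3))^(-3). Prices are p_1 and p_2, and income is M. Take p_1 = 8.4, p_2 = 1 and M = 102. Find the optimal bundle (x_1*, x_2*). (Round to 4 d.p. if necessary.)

MRS = MU_x_1/MU_x_2 = (x_2/x_1)^(4/3). Set equal to p_1/p_2.
Hence x_2/x_1 = (p_1/p_2)^(1/(4/3)), i.e. raised to the 0.75 power.
Substitute x_2 = (x_2/x_1)·x_1 into the budget: x_1* = M/(p_1 + p_2·(x_2/x_1)).
Numerically x_2/x_1 = 4.934117, so x_1* = 102/(8.4 + 1·4.934117) = 7.6496 and x_2* = 4.934117·7.6496 = 37.7438.

x_1* = 7.6496, x_2* = 37.7438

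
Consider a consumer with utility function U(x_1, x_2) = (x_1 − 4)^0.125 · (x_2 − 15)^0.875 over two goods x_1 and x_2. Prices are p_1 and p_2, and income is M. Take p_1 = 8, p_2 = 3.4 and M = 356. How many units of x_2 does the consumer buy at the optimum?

x_2* = 85.2574

MRS = (1/7)·(x_2−15)/(x_1−4). Tangency with p_1/p_2 gives x_2−15 = 7·(p_1/p_2)·(x_1−4).
Substituting into the budget: x_1* = 4 + 0.125·(M − 4·p_1 − 15·p_2)/p_1, and x_2* = 15 + 0.875·(…)/p_2.
Discretionary income = 356 − 4·8 − 15·3.4 = 273; x_2* = 15 + 0.875·273/3.4 = 85.2574.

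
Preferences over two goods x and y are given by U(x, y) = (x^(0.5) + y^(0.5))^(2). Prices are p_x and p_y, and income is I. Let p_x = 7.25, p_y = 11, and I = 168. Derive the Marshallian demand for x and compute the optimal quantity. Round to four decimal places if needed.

x* = 13.9669

MRS = MU_x/MU_y = (y/x)^(0.5). Set equal to p_x/p_y.
Solve for the ratio: y/x = [p_x/p_y]^(2).
Substitute y = (y/x)·x into the budget: x* = I/(p_x + p_y·(y/x)).
Numerically y/x = 0.434401, so x* = 168/(7.25 + 11·0.434401) = 13.9669.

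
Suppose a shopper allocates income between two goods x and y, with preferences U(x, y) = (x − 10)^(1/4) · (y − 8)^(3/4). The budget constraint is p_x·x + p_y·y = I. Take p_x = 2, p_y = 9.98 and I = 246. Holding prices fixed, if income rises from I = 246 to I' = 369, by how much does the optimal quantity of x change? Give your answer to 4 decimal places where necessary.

Δx* = 15.375

MRS = (1/3)·(y−8)/(x−10). Tangency with p_x/p_y gives y−8 = 3·(p_x/p_y)·(x−10).
After buying the subsistence bundle (10, 8), a share 0.25 of the remaining income goes to x: x* = 10 + 0.25·(I − 10p_x − 8p_y)/p_x.
Discretionary income = 246 − 10·2 − 8·9.98 = 146.16; x* = 10 + 0.25·146.16/2 = 28.27.
At I' = 369: x* = 43.645. Change: 43.645 − 28.27 = 15.375.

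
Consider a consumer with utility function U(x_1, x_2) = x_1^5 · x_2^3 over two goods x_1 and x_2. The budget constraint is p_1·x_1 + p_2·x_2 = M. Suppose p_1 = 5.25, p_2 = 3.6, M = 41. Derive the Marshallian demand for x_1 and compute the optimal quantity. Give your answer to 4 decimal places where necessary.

MU_x_1/MU_x_2 = (5·x_2)/(3·x_1); tangency sets this equal to p_1/p_2.
Rearranging, p_2·x_2 = (3/5)·p_1·x_1. Substituting into the budget gives p_1·x_1·(1 + (3/5)) = M.
Demand: x_1*(p_1,p_2,M) = 0.625·M/p_1 and x_2* = 0.375·M/p_2.
At p_1=5.25, p_2=3.6, M=41: x_1* = 0.625·41/5.25 = 4.881.

x_1* = 4.881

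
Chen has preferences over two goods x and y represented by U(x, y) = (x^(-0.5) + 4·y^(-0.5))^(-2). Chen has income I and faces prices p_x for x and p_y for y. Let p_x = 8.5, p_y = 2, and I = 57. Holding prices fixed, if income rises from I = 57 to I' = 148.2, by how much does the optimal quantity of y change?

MRS = MU_x/MU_y = (1/4)·(y/x)^(1.5). Set equal to p_x/p_y.
Solve for the ratio: y/x = [4·p_x/p_y]^(2/3).
Substitute y = (y/x)·x into the budget: x* = I/(p_x + p_y·(y/x)).
Numerically y/x = 6.611489, so x* = 57/(8.5 + 2·6.611489) = 2.6239 and y* = 6.611489·2.6239 = 17.3482.
At I' = 148.2: y* = 45.1054. Change: 45.1054 − 17.3482 = 27.7571.

Δy* = 27.7571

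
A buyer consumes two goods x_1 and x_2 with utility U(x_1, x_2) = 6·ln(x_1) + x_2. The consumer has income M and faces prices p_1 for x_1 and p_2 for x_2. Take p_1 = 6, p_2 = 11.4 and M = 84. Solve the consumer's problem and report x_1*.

x_1* = 11.4

Set MRS = p_1/p_2: (6/x_1)/1 = p_1/p_2.
So x_1*(p_1,p_2) = 6·p_2/p_1, independent of income; and x_2* = (M − 6·p_2)/p_2.
At the given prices: x_1* = 6·11.4/6 = 11.4.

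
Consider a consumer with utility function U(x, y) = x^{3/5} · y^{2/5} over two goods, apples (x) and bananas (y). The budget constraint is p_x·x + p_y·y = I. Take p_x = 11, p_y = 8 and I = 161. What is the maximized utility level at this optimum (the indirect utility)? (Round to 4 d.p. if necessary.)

The MRS is (3/2)·y/x. Set MRS = p_x/p_y.
Rearranging, p_y·y = (2/3)·p_x·x. Substituting into the budget gives p_x·x·(1 + (2/3)) = I.
Demand: x*(p_x,p_y,I) = 0.6·I/p_x and y* = 0.4·I/p_y.
At p_x=11, p_y=8, I=161: x* = 0.6·161/11 = 8.7818, y* = 8.05.
Utility at the optimum: U(8.7818, 8.05) = 8.4814.

V = 8.4814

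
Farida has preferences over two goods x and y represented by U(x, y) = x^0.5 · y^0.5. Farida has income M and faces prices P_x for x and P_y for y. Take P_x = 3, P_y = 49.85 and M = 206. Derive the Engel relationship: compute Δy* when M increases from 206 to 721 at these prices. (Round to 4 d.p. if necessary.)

Tangency: MRS = y/x = P_x/P_y.
So 0.5·P_y·y = 0.5·P_x·x; combined with the budget, a share 0.5 of income goes to x.
Demand: x*(P_x,P_y,M) = 0.5·M/P_x and y* = 0.5·M/P_y.
At P_x=3, P_y=49.85, M=206: y* = 0.5·206/49.85 = 2.0662.
At M' = 721: y* = 7.2317. Change: 7.2317 − 2.0662 = 5.1655.

Δy* = 5.1655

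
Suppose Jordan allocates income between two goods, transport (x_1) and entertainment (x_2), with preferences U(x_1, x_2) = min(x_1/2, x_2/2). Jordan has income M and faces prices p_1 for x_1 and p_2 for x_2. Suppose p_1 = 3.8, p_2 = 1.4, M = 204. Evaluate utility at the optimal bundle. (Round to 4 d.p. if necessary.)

Leontief preferences: the optimum is at the kink where x_1/2 = x_2/2, i.e. x_2 = x_1.
Budget: p_1·x_1 + p_2·x_1 = M, so (2·p_1 + 2·p_2)·x_1 = 2·M.
Demand: x_1*(p_1,p_2,M) = 2·M/(2·p_1 + 2·p_2), x_2* = 2·M/(2·p_1 + 2·p_2).
Here 2·3.8 + 2·1.4 = 10.4, giving x_1* = 39.2308 and x_2* = 39.2308.
Utility at the optimum: U(39.2308, 39.2308) = 19.6154.

V = 19.6154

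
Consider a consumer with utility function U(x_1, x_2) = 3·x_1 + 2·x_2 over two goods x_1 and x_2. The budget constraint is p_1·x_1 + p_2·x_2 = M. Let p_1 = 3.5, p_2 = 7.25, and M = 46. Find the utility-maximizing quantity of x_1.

Perfect substitutes: compare marginal utility per dollar. 3/p_1 vs 2/p_2 → 0.8571 vs 0.2759.
x_1 gives more utility per dollar, so spend all income on x_1: x_1* = M/p_1, x_2* = 0.
Numerically: x_1* = 13.1429, x_2* = 0.

x_1* = 13.1429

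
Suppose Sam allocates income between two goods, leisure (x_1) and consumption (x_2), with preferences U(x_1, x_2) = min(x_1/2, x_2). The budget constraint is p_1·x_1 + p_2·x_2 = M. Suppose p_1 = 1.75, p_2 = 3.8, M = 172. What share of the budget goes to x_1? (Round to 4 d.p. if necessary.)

Demand: x_1*(p_1,p_2,M) = 2·M/(2·p_1 + p_2), x_2* = M/(2·p_1 + p_2).
Here 2·1.75 + 3.8 = 7.3, giving x_1* = 47.1233 and x_2* = 23.5616.
Expenditure on x_1: 1.75·47.1233 = 82.4658; share = 0.4795.

share on x_1 = 0.4795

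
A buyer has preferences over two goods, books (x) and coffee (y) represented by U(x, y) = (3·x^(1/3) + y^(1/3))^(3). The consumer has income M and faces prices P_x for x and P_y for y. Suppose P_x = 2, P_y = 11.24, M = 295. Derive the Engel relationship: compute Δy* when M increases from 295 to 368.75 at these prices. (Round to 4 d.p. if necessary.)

MRS = MU_x/MU_y = 3·(y/x)^(2/3). Set equal to P_x/P_y.
Hence y/x = ((1/3)·P_x/P_y)^(1/(2/3)), i.e. raised to the 1.5 power.
Substitute y = (y/x)·x into the budget: x* = M/(P_x + P_y·(y/x)).
Numerically y/x = 0.014445, so x* = 295/(2 + 11.24·0.014445) = 136.425 and y* = 0.014445·136.425 = 1.9706.
At M' = 368.75: y* = 2.4633. Change: 2.4633 − 1.9706 = 0.4927.

Δy* = 0.4927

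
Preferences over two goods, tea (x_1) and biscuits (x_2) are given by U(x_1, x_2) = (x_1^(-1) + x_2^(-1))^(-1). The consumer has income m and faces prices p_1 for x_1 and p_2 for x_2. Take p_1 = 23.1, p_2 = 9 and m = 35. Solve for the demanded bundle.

From the CES first-order condition, (x_2/x_1)^(2) = p_1/p_2.
Solve for the ratio: x_2/x_1 = [p_1/p_2]^(0.5).
Substitute x_2 = (x_2/x_1)·x_1 into the budget: x_1* = m/(p_1 + p_2·(x_2/x_1)).
Numerically x_2/x_1 = 1.602082, so x_1* = 35/(23.1 + 9·1.602082) = 0.9329 and x_2* = 1.602082·0.9329 = 1.4945.

x_1* = 0.9329, x_2* = 1.4945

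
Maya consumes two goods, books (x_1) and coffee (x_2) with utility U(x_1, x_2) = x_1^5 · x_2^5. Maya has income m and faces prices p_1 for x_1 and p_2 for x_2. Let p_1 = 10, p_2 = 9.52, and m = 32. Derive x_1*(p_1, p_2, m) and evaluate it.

x_1* = 1.6

At p_1=10, p_2=9.52, m=32: x_1* = 0.5·32/10 = 1.6.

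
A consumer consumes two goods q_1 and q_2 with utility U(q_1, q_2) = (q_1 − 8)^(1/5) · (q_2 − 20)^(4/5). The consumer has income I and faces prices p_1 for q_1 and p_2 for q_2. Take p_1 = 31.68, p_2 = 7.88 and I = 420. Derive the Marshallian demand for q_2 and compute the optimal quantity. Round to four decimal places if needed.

Discretionary income = 420 − 8·31.68 − 20·7.88 = 8.96; q_2* = 20 + 0.8·8.96/7.88 = 20.9096.

q_2* = 20.9096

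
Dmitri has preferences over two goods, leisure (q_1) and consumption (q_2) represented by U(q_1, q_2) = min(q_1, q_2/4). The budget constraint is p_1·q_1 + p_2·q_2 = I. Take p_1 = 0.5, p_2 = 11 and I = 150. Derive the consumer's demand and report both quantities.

q_1* = 3.3708, q_2* = 13.4831

Leontief preferences: the optimum is at the kink where q_1/1 = q_2/4, i.e. q_2 = 4·q_1.
Budget: p_1·q_1 + p_2·4·q_1 = I, so (p_1 + 4·p_2)·q_1 = I.
Demand: q_1*(p_1,p_2,I) = I/(p_1 + 4·p_2), q_2* = 4·I/(p_1 + 4·p_2).
Here 0.5 + 4·11 = 44.5, giving q_1* = 3.3708 and q_2* = 13.4831.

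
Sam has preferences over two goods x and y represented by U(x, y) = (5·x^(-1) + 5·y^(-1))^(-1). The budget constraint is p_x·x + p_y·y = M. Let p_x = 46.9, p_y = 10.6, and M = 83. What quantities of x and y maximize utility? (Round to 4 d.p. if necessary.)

MRS = MU_x/MU_y = (y/x)^(2). Set equal to p_x/p_y.
Solve for the ratio: y/x = [p_x/p_y]^(0.5).
With the ratio pinned down, the budget gives x* = M/(p_x + p_y·(y/x)) and y* = (y/x)·x*.
Numerically y/x = 2.103456, so x* = 83/(46.9 + 10.6·2.103456) = 1.1995 and y* = 2.103456·1.1995 = 2.5231.

x* = 1.1995, y* = 2.5231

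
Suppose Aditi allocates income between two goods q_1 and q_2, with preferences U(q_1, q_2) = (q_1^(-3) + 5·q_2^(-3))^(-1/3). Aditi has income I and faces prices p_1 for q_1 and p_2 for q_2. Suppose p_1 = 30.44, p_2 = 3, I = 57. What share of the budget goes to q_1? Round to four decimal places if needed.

share on q_1 = 0.7917

From the CES first-order condition, (1/5)·(q_2/q_1)^(4) = p_1/p_2.
Hence q_2/q_1 = (5·p_1/p_2)^(1/(4)), i.e. raised to the 0.25 power.
With the ratio pinned down, the budget gives q_1* = I/(p_1 + p_2·(q_2/q_1)) and q_2* = (q_2/q_1)·q_1*.
Numerically q_2/q_1 = 2.668845, so q_1* = 57/(30.44 + 3·2.668845) = 1.4826 and q_2* = 2.668845·1.4826 = 3.9568.
Expenditure on q_1: 30.44·1.4826 = 45.1297; share = 0.7917.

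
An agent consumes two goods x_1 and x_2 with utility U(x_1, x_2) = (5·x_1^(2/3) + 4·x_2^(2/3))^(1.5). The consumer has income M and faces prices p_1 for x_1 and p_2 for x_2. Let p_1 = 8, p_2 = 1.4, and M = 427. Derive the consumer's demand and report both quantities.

MU_x_1 ∝ 5·x_1^(-1/3), MU_x_2 ∝ 4·x_2^(-1/3), so MRS = (5/4)·(x_2/x_1)^(1/3) = p_1/p_2.
Solve for the ratio: x_2/x_1 = [(4/5)·p_1/p_2]^(3).
With the ratio pinned down, the budget gives x_1* = M/(p_1 + p_2·(x_2/x_1)) and x_2* = (x_2/x_1)·x_1*.
Numerically x_2/x_1 = 95.533528, so x_1* = 427/(8 + 1.4·95.533528) = 3.0124 and x_2* = 95.533528·3.0124 = 287.7862.

x_1* = 3.0124, x_2* = 287.7862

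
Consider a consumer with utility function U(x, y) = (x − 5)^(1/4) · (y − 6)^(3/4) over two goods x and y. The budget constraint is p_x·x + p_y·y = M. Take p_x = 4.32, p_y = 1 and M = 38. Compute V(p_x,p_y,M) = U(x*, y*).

This is Cobb-Douglas in (x−5, y−6): tangency gives 0.25·p_y·(y−6) = 0.75·p_x·(x−5).
Substituting into the budget: x* = 5 + 0.25·(M − 5·p_x − 6·p_y)/p_x, and y* = 6 + 0.75·(…)/p_y.
Discretionary income = 38 − 5·4.32 − 6·1 = 10.4; x* = 5 + 0.25·10.4/4.32 = 5.6019; y* = 6 + 0.75·10.4/1 = 13.8.
Utility at the optimum: U(5.6019, 13.8) = 4.111.

V = 4.111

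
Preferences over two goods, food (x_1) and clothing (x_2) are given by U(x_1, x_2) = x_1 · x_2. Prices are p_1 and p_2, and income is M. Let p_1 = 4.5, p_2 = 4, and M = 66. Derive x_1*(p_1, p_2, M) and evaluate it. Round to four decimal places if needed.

Tangency: MRS = x_2/x_1 = p_1/p_2.
Rearranging, p_2·x_2 = p_1·x_1. Substituting into the budget gives p_1·x_1·(1 + 1) = M.
Demand: x_1*(p_1,p_2,M) = 0.5·M/p_1 and x_2* = 0.5·M/p_2.
At p_1=4.5, p_2=4, M=66: x_1* = 0.5·66/4.5 = 7.3333.

x_1* = 7.3333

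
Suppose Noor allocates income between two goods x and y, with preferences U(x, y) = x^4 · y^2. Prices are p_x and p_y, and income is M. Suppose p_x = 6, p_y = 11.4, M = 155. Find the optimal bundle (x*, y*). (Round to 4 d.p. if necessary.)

x* = 17.2222, y* = 4.5322

The MRS is 2·y/x. Set MRS = p_x/p_y.
So 4·p_y·y = 2·p_x·x; combined with the budget, a share 2/3 of income goes to x.
Demand: x*(p_x,p_y,M) = 2/3·M/p_x and y* = 1/3·M/p_y.
At p_x=6, p_y=11.4, M=155: x* = 2/3·155/6 = 17.2222, y* = 4.5322.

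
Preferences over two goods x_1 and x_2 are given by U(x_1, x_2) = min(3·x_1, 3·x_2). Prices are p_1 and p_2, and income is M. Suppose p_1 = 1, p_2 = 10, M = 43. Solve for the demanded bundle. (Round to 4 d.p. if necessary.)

Leontief preferences: the optimum is at the kink where x_1/3 = x_2/3, i.e. x_2 = x_1.
Budget: p_1·x_1 + p_2·x_1 = M, so (3·p_1 + 3·p_2)·x_1 = 3·M.
Demand: x_1*(p_1,p_2,M) = 3·M/(3·p_1 + 3·p_2), x_2* = 3·M/(3·p_1 + 3·p_2).
Here 3·1 + 3·10 = 33, giving x_1* = 3.9091 and x_2* = 3.9091.

x_1* = 3.9091, x_2* = 3.9091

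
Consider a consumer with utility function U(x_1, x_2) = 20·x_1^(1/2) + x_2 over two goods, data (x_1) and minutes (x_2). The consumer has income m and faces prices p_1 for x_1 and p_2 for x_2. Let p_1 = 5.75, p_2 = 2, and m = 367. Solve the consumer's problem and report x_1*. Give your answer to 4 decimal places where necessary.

x_1* = 12.0983

Set MRS = p_1/p_2: 10·x_1^(−1/2) = p_1/p_2.
Solve: √x_1 = 10·p_2/p_1, so x_1*(p_1,p_2) = (10·p_2/p_1)², and x_2* = (m − p_1·x_1*)/p_2.
Plugging in: x_1* = (10·2/5.75)² = 12.0983.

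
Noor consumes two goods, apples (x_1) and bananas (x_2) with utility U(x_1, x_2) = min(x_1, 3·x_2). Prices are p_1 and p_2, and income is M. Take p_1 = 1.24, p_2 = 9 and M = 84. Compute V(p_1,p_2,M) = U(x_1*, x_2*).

V = 19.8113

Leontief preferences: the optimum is at the kink where x_1/3 = x_2/1, i.e. x_2 = (1/3)·x_1.
Budget: p_1·x_1 + p_2·(1/3)·x_1 = M, so (3·p_1 + p_2)·x_1 = 3·M.
Demand: x_1*(p_1,p_2,M) = 3·M/(3·p_1 + p_2), x_2* = M/(3·p_1 + p_2).
Here 3·1.24 + 9 = 12.72, giving x_1* = 19.8113 and x_2* = 6.6038.
Utility at the optimum: U(19.8113, 6.6038) = 19.8113.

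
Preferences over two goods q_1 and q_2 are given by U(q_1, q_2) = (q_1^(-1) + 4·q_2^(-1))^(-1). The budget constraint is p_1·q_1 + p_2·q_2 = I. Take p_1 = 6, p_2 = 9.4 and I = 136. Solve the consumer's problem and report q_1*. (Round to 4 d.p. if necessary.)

MRS = MU_q_1/MU_q_2 = (1/4)·(q_2/q_1)^(2). Set equal to p_1/p_2.
Solve for the ratio: q_2/q_1 = [4·p_1/p_2]^(0.5).
Substitute q_2 = (q_2/q_1)·q_1 into the budget: q_1* = I/(p_1 + p_2·(q_2/q_1)).
Numerically q_2/q_1 = 1.597871, so q_1* = 136/(6 + 9.4·1.597871) = 6.47.

q_1* = 6.47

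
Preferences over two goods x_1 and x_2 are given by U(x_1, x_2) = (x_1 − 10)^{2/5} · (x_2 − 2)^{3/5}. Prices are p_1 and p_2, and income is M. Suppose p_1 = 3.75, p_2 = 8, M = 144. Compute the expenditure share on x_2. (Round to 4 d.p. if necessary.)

MRS = (2/3)·(x_2−2)/(x_1−10). Tangency with p_1/p_2 gives x_2−2 = (3/2)·(p_1/p_2)·(x_1−10).
After buying the subsistence bundle (10, 2), a share 0.4 of the remaining income goes to x_1: x_1* = 10 + 0.4·(M − 10p_1 − 2p_2)/p_1.
Discretionary income = 144 − 10·3.75 − 2·8 = 90.5; x_1* = 10 + 0.4·90.5/3.75 = 19.6533; x_2* = 2 + 0.6·90.5/8 = 8.7875.
Expenditure on x_2: 8·8.7875 = 70.3; share = 0.4882.

share on x_2 = 0.4882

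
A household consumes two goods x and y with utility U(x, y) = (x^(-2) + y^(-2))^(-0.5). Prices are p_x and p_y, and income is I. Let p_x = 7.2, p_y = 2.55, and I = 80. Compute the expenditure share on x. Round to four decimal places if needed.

share on x = 0.6664

MRS = MU_x/MU_y = (y/x)^(3). Set equal to p_x/p_y.
Solve for the ratio: y/x = [p_x/p_y]^(1/3).
Substitute y = (y/x)·x into the budget: x* = I/(p_x + p_y·(y/x)).
Numerically y/x = 1.413397, so x* = 80/(7.2 + 2.55·1.413397) = 7.4046 and y* = 1.413397·7.4046 = 10.4656.
Expenditure on x: 7.2·7.4046 = 53.3128; share = 0.6664.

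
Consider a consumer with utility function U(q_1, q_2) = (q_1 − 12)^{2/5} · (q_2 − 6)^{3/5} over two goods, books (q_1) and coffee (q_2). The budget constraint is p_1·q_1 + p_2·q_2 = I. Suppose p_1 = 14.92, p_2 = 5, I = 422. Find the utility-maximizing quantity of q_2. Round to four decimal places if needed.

q_2* = 31.5552

MRS = (2/3)·(q_2−6)/(q_1−12). Tangency with p_1/p_2 gives q_2−6 = (3/2)·(p_1/p_2)·(q_1−12).
Substituting into the budget: q_1* = 12 + 0.4·(I − 12·p_1 − 6·p_2)/p_1, and q_2* = 6 + 0.6·(…)/p_2.
Discretionary income = 422 − 12·14.92 − 6·5 = 212.96; q_2* = 6 + 0.6·212.96/5 = 31.5552.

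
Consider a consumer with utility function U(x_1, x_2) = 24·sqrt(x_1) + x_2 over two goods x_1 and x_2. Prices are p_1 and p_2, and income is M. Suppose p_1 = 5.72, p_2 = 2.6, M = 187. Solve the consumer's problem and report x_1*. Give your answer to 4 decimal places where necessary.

x_1* = 29.7521

Utility is quasi-linear in x_2; the FOC for x_1 is 12/√x_1 = p_1/p_2.
Solve: √x_1 = 12·p_2/p_1, so x_1*(p_1,p_2) = (12·p_2/p_1)², and x_2* = (M − p_1·x_1*)/p_2.
Plugging in: x_1* = (12·2.6/5.72)² = 29.7521.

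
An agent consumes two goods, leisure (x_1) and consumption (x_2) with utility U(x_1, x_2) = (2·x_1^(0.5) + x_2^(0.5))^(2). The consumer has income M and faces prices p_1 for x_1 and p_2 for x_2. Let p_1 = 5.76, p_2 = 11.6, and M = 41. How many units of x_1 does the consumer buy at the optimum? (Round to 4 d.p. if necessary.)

x_1* = 6.332

From the CES first-order condition, 2·(x_2/x_1)^(0.5) = p_1/p_2.
Solve for the ratio: x_2/x_1 = [(1/2)·p_1/p_2]^(2).
Substitute x_2 = (x_2/x_1)·x_1 into the budget: x_1* = M/(p_1 + p_2·(x_2/x_1)).
Numerically x_2/x_1 = 0.061641, so x_1* = 41/(5.76 + 11.6·0.061641) = 6.332.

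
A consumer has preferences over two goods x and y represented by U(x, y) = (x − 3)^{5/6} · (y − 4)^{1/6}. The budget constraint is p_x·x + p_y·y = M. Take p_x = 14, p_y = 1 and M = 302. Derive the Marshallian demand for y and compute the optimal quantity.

Let x' = x−3, y' = y−4. MRS = 5·y'/x' = p_x/p_y.
After buying the subsistence bundle (3, 4), a share 5/6 of the remaining income goes to x: x* = 3 + 5/6·(M − 3p_x − 4p_y)/p_x.
Discretionary income = 302 − 3·14 − 4·1 = 256; y* = 4 + 1/6·256/1 = 46.6667.

y* = 46.6667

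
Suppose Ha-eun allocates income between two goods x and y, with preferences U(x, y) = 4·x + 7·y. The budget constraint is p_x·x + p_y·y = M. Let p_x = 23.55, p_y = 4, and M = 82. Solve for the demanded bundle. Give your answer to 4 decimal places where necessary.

Perfect substitutes: compare marginal utility per dollar. 4/p_x vs 7/p_y → 0.1699 vs 1.75.
y gives more utility per dollar, so spend all income on y: y* = M/p_y, x* = 0.
Numerically: x* = 0, y* = 20.5.

x* = 0, y* = 20.5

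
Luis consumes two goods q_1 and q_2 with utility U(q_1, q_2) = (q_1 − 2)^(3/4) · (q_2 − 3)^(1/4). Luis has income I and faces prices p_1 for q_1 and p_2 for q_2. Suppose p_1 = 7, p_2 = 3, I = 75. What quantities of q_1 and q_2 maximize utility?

q_1* = 7.5714, q_2* = 7.3333

Let q_1' = q_1−2, q_2' = q_2−3. MRS = 3·q_2'/q_1' = p_1/p_2.
Substituting into the budget: q_1* = 2 + 0.75·(I − 2·p_1 − 3·p_2)/p_1, and q_2* = 3 + 0.25·(…)/p_2.
Discretionary income = 75 − 2·7 − 3·3 = 52; q_1* = 2 + 0.75·52/7 = 7.5714; q_2* = 3 + 0.25·52/3 = 7.3333.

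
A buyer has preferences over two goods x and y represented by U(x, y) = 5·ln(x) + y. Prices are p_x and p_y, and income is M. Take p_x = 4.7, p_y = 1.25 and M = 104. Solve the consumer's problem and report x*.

So x*(p_x,p_y) = 5·p_y/p_x, independent of income; and y* = (M − 5·p_y)/p_y.
At the given prices: x* = 5·1.25/4.7 = 1.3298.

x* = 1.3298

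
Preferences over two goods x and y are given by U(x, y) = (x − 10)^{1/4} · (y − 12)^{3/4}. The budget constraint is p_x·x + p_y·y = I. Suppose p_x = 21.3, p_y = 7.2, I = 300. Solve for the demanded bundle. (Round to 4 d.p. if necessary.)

x* = 10.007, y* = 12.0625

Substituting into the budget: x* = 10 + 0.25·(I − 10·p_x − 12·p_y)/p_x, and y* = 12 + 0.75·(…)/p_y.
Discretionary income = 300 − 10·21.3 − 12·7.2 = 0.6; x* = 10 + 0.25·0.6/21.3 = 10.007; y* = 12 + 0.75·0.6/7.2 = 12.0625.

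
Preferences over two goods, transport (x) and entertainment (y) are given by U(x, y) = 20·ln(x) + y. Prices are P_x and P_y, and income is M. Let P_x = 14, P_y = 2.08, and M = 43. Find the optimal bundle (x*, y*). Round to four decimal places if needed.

So x*(P_x,P_y) = 20·P_y/P_x, independent of income; and y* = (M − 20·P_y)/P_y.
At the given prices: x* = 20·2.08/14 = 2.9714, and y* = 0.6731.

x* = 2.9714, y* = 0.6731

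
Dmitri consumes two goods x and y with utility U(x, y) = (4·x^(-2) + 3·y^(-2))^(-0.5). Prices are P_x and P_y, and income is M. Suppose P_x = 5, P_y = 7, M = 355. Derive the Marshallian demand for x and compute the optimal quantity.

x* = 33.2237

From the CES first-order condition, (4/3)·(y/x)^(3) = P_x/P_y.
Solve for the ratio: y/x = [(3/4)·P_x/P_y]^(1/3).
Substitute y = (y/x)·x into the budget: x* = M/(P_x + P_y·(y/x)).
Numerically y/x = 0.812165, so x* = 355/(5 + 7·0.812165) = 33.2237.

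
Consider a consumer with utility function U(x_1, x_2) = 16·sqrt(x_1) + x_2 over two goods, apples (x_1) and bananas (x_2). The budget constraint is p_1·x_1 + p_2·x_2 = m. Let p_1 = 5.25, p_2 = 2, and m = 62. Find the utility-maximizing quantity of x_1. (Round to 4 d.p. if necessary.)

x_1* = 9.288

Set MRS = p_1/p_2: 8·x_1^(−1/2) = p_1/p_2.
Solve: √x_1 = 8·p_2/p_1, so x_1*(p_1,p_2) = (8·p_2/p_1)², and x_2* = (m − p_1·x_1*)/p_2.
Plugging in: x_1* = (8·2/5.25)² = 9.288.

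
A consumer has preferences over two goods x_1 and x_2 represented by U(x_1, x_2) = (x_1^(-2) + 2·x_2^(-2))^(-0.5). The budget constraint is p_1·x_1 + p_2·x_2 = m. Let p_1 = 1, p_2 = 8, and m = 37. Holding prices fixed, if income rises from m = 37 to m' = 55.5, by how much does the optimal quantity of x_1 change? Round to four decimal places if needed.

MU_x_1 ∝ x_1^(-3), MU_x_2 ∝ 2·x_2^(-3), so MRS = (1/2)·(x_2/x_1)^(3) = p_1/p_2.
Hence x_2/x_1 = (2·p_1/p_2)^(1/(3)), i.e. raised to the 1/3 power.
Substitute x_2 = (x_2/x_1)·x_1 into the budget: x_1* = m/(p_1 + p_2·(x_2/x_1)).
Numerically x_2/x_1 = 0.629961, so x_1* = 37/(1 + 8·0.629961) = 6.1261.
At m' = 55.5: x_1* = 9.1892. Change: 9.1892 − 6.1261 = 3.0631.

Δx_1* = 3.0631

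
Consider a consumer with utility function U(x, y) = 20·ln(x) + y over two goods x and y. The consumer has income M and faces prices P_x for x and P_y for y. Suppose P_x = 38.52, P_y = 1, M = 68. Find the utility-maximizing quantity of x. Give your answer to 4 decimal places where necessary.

x* = 0.5192

MU_x = 20/x, MU_y = 1. Tangency: 20/x = P_x/P_y.
So x*(P_x,P_y) = 20·P_y/P_x, independent of income; and y* = (M − 20·P_y)/P_y.
At the given prices: x* = 20·1/38.52 = 0.5192.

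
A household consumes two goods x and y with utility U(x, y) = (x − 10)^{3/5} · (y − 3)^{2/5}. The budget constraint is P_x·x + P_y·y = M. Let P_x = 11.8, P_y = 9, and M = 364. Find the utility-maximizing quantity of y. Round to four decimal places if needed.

y* = 12.7333

This is Cobb-Douglas in (x−10, y−3): tangency gives 0.6·P_y·(y−3) = 0.4·P_x·(x−10).
After buying the subsistence bundle (10, 3), a share 0.6 of the remaining income goes to x: x* = 10 + 0.6·(M − 10P_x − 3P_y)/P_x.
Discretionary income = 364 − 10·11.8 − 3·9 = 219; y* = 3 + 0.4·219/9 = 12.7333.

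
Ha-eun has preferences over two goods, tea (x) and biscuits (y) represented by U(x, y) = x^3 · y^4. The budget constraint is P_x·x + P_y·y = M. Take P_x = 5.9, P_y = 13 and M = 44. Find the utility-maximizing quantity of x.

x* = 3.1961

MU_x/MU_y = (3·y)/(4·x); tangency sets this equal to P_x/P_y.
Rearranging, P_y·y = (4/3)·P_x·x. Substituting into the budget gives P_x·x·(1 + (4/3)) = M.
Demand: x*(P_x,P_y,M) = 3/7·M/P_x and y* = 4/7·M/P_y.
At P_x=5.9, P_y=13, M=44: x* = 3/7·44/5.9 = 3.1961.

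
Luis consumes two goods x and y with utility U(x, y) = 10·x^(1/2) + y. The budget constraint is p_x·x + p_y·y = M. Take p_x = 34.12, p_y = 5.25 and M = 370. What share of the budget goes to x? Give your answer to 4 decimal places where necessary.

MU_x = 5/√x, MU_y = 1. Tangency: 5/√x = p_x/p_y.
Solve: √x = 5·p_y/p_x, so x*(p_x,p_y) = (5·p_y/p_x)², and y* = (M − p_x·x*)/p_y.
Plugging in: x* = (5·5.25/34.12)² = 0.5919, y* = 66.6295.
Expenditure on x: 34.12·0.5919 = 20.1953; share = 0.0546.

share on x = 0.0546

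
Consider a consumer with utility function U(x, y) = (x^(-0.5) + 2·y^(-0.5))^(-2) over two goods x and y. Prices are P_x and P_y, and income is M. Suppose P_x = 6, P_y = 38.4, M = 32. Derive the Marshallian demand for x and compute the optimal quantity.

MRS = MU_x/MU_y = (1/2)·(y/x)^(1.5). Set equal to P_x/P_y.
Hence y/x = (2·P_x/P_y)^(1/(1.5)), i.e. raised to the 2/3 power.
With the ratio pinned down, the budget gives x* = M/(P_x + P_y·(y/x)) and y* = (y/x)·x*.
Numerically y/x = 0.460504, so x* = 32/(6 + 38.4·0.460504) = 1.3512.

x* = 1.3512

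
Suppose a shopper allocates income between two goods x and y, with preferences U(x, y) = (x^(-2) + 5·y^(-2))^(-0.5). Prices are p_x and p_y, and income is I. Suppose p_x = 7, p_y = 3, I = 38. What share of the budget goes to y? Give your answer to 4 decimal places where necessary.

MRS = MU_x/MU_y = (1/5)·(y/x)^(3). Set equal to p_x/p_y.
Hence y/x = (5·p_x/p_y)^(1/(3)), i.e. raised to the 1/3 power.
With the ratio pinned down, the budget gives x* = I/(p_x + p_y·(y/x)) and y* = (y/x)·x*.
Numerically y/x = 2.268031, so x* = 38/(7 + 3·2.268031) = 2.7528 and y* = 2.268031·2.7528 = 6.2435.
Expenditure on y: 3·6.2435 = 18.7304; share = 0.4929.

share on y = 0.4929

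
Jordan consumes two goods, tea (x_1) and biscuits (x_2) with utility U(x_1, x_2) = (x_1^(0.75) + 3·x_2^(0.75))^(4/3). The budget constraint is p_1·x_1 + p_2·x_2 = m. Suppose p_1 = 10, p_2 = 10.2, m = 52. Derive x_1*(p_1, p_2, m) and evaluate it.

MRS = MU_x_1/MU_x_2 = (1/3)·(x_2/x_1)^(0.25). Set equal to p_1/p_2.
Solve for the ratio: x_2/x_1 = [3·p_1/p_2]^(4).
With the ratio pinned down, the budget gives x_1* = m/(p_1 + p_2·(x_2/x_1)) and x_2* = (x_2/x_1)·x_1*.
Numerically x_2/x_1 = 74.83148, so x_1* = 52/(10 + 10.2·74.83148) = 0.0672.

x_1* = 0.0672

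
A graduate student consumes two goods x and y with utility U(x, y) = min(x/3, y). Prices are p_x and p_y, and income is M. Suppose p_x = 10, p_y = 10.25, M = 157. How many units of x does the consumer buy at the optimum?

Leontief preferences: the optimum is at the kink where x/3 = y/1, i.e. y = (1/3)·x.
Budget: p_x·x + p_y·(1/3)·x = M, so (3·p_x + p_y)·x = 3·M.
Demand: x*(p_x,p_y,M) = 3·M/(3·p_x + p_y), y* = M/(3·p_x + p_y).
Here 3·10 + 10.25 = 40.25, giving x* = 11.7019.

x* = 11.7019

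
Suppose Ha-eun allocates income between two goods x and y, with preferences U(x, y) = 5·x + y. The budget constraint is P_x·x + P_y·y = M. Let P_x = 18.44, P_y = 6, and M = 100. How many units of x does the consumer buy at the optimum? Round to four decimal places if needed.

Linear utility — the consumer picks whichever good has higher MU/price: 5/18.44 = 0.2711 vs 1/6 = 0.1667.
x gives more utility per dollar, so spend all income on x: x* = M/P_x, y* = 0.
Numerically: x* = 5.423, y* = 0.

x* = 5.423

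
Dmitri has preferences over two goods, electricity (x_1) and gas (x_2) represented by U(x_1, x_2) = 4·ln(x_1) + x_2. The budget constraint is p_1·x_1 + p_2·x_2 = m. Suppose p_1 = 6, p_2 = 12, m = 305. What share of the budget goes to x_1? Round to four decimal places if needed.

share on x_1 = 0.1574

Set MRS = p_1/p_2: (4/x_1)/1 = p_1/p_2.
So x_1*(p_1,p_2) = 4·p_2/p_1, independent of income; and x_2* = (m − 4·p_2)/p_2.
At the given prices: x_1* = 4·12/6 = 8, and x_2* = 21.4167.
Expenditure on x_1: 6·8 = 48; share = 0.1574.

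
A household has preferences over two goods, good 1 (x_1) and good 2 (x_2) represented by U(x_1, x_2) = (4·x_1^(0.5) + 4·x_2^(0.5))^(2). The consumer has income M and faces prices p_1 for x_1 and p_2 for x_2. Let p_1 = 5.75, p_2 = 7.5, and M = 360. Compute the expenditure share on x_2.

Substitute x_2 = (x_2/x_1)·x_1 into the budget: x_1* = M/(p_1 + p_2·(x_2/x_1)).
Numerically x_2/x_1 = 0.587778, so x_1* = 360/(5.75 + 7.5·0.587778) = 35.4389 and x_2* = 0.587778·35.4389 = 20.8302.
Expenditure on x_2: 7.5·20.8302 = 156.2264; share = 0.434.

share on x_2 = 0.434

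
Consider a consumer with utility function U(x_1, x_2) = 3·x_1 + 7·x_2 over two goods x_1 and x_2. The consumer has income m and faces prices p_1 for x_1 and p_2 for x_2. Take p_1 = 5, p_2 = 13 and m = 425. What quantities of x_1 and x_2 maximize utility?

x_1* = 85, x_2* = 0

Linear utility — the consumer picks whichever good has higher MU/price: 3/5 = 0.6 vs 7/13 = 0.5385.
x_1 gives more utility per dollar, so spend all income on x_1: x_1* = m/p_1, x_2* = 0.
Numerically: x_1* = 85, x_2* = 0.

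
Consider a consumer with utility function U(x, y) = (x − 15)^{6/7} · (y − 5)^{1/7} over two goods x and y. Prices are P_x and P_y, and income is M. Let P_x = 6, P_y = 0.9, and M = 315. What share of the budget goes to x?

Let x' = x−15, y' = y−5. MRS = 6·y'/x' = P_x/P_y.
After buying the subsistence bundle (15, 5), a share 6/7 of the remaining income goes to x: x* = 15 + 6/7·(M − 15P_x − 5P_y)/P_x.
Discretionary income = 315 − 15·6 − 5·0.9 = 220.5; x* = 15 + 6/7·220.5/6 = 46.5; y* = 5 + 1/7·220.5/0.9 = 40.
Expenditure on x: 6·46.5 = 279; share = 0.8857.

share on x = 0.8857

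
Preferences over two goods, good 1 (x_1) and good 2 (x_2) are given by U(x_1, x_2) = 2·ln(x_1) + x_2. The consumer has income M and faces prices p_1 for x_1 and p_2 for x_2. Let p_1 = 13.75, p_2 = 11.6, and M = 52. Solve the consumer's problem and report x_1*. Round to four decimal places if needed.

x_1* = 1.6873

At the given prices: x_1* = 2·11.6/13.75 = 1.6873.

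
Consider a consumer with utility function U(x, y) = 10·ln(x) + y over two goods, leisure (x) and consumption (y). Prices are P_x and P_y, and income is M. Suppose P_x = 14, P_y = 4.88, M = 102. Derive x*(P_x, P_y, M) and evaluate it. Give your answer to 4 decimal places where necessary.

x* = 3.4857

Set MRS = P_x/P_y: (10/x)/1 = P_x/P_y.
So x*(P_x,P_y) = 10·P_y/P_x, independent of income; and y* = (M − 10·P_y)/P_y.
At the given prices: x* = 10·4.88/14 = 3.4857.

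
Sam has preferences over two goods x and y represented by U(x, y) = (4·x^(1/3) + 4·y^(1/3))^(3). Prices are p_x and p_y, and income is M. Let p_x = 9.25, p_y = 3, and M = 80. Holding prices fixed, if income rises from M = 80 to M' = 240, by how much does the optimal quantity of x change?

Δx* = 6.2764

MU_x ∝ 4·x^(-2/3), MU_y ∝ 4·y^(-2/3), so MRS = (y/x)^(2/3) = p_x/p_y.
Solve for the ratio: y/x = [p_x/p_y]^(1.5).
Substitute y = (y/x)·x into the budget: x* = M/(p_x + p_y·(y/x)).
Numerically y/x = 5.414155, so x* = 80/(9.25 + 3·5.414155) = 3.1382.
At M' = 240: x* = 9.4145. Change: 9.4145 − 3.1382 = 6.2764.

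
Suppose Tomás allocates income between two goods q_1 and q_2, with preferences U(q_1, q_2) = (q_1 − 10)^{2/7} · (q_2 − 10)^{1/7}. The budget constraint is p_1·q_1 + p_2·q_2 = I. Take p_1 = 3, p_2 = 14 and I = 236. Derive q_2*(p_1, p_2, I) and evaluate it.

After buying the subsistence bundle (10, 10), a share 2/3 of the remaining income goes to q_1: q_1* = 10 + 2/3·(I − 10p_1 − 10p_2)/p_1.
Discretionary income = 236 − 10·3 − 10·14 = 66; q_2* = 10 + 1/3·66/14 = 11.5714.

q_2* = 11.5714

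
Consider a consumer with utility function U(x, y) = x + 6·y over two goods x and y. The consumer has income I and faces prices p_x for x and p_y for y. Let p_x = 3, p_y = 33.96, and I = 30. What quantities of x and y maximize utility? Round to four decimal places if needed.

x* = 10, y* = 0

Perfect substitutes: compare marginal utility per dollar. 1/p_x vs 6/p_y → 0.3333 vs 0.1767.
x gives more utility per dollar, so spend all income on x: x* = I/p_x, y* = 0.
Numerically: x* = 10, y* = 0.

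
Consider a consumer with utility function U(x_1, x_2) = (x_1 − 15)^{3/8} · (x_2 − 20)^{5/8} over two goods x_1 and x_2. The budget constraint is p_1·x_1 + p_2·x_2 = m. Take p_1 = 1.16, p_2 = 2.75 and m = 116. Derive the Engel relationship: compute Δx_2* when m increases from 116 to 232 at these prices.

MRS = (3/5)·(x_2−20)/(x_1−15). Tangency with p_1/p_2 gives x_2−20 = (5/3)·(p_1/p_2)·(x_1−15).
Substituting into the budget: x_1* = 15 + 0.375·(m − 15·p_1 − 20·p_2)/p_1, and x_2* = 20 + 0.625·(…)/p_2.
Discretionary income = 116 − 15·1.16 − 20·2.75 = 43.6; x_2* = 20 + 0.625·43.6/2.75 = 29.9091.
At m' = 232: x_2* = 56.2727. Change: 56.2727 − 29.9091 = 26.3636.

Δx_2* = 26.3636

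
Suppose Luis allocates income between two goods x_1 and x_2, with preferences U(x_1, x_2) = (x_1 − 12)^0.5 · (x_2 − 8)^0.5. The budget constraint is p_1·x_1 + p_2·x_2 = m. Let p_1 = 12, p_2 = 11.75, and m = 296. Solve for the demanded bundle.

This is Cobb-Douglas in (x_1−12, x_2−8): tangency gives 0.5·p_2·(x_2−8) = 0.5·p_1·(x_1−12).
After buying the subsistence bundle (12, 8), a share 0.5 of the remaining income goes to x_1: x_1* = 12 + 0.5·(m − 12p_1 − 8p_2)/p_1.
Discretionary income = 296 − 12·12 − 8·11.75 = 58; x_1* = 12 + 0.5·58/12 = 14.4167; x_2* = 8 + 0.5·58/11.75 = 10.4681.

x_1* = 14.4167, x_2* = 10.4681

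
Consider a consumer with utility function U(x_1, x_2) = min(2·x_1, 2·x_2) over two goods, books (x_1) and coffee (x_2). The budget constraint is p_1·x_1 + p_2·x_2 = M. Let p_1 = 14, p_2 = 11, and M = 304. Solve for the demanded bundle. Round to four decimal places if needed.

x_1* = 12.16, x_2* = 12.16

Here 2·14 + 2·11 = 50, giving x_1* = 12.16 and x_2* = 12.16.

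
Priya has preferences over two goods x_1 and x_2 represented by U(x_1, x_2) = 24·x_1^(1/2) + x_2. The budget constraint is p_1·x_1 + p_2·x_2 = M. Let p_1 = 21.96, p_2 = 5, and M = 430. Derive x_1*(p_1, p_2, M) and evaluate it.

MU_x_1 = 12/√x_1, MU_x_2 = 1. Tangency: 12/√x_1 = p_1/p_2.
Solve: √x_1 = 12·p_2/p_1, so x_1*(p_1,p_2) = (12·p_2/p_1)², and x_2* = (M − p_1·x_1*)/p_2.
Plugging in: x_1* = (12·5/21.96)² = 7.4651.

x_1* = 7.4651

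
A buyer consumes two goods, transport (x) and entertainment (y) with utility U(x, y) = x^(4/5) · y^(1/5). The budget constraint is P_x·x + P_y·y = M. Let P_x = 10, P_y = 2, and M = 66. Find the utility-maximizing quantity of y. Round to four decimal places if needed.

y* = 6.6

The MRS is 4·y/x. Set MRS = P_x/P_y.
So 0.8·P_y·y = 0.2·P_x·x; combined with the budget, a share 0.8 of income goes to x.
Demand: x*(P_x,P_y,M) = 0.8·M/P_x and y* = 0.2·M/P_y.
At P_x=10, P_y=2, M=66: y* = 0.2·66/2 = 6.6.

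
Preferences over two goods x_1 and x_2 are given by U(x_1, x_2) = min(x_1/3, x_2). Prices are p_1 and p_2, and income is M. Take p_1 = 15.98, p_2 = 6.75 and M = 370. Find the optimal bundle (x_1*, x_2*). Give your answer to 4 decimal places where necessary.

x_1* = 20.2962, x_2* = 6.7654

Leontief preferences: the optimum is at the kink where x_1/3 = x_2/1, i.e. x_2 = (1/3)·x_1.
Budget: p_1·x_1 + p_2·(1/3)·x_1 = M, so (3·p_1 + p_2)·x_1 = 3·M.
Demand: x_1*(p_1,p_2,M) = 3·M/(3·p_1 + p_2), x_2* = M/(3·p_1 + p_2).
Here 3·15.98 + 6.75 = 54.69, giving x_1* = 20.2962 and x_2* = 6.7654.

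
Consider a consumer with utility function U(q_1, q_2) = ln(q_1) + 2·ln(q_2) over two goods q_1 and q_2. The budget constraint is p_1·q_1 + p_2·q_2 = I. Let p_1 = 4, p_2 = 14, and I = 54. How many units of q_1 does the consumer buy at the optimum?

MU_q_1/MU_q_2 = (q_2)/(2·q_1); tangency sets this equal to p_1/p_2.
So p_2·q_2 = 2·p_1·q_1; combined with the budget, a share 1/3 of income goes to q_1.
Demand: q_1*(p_1,p_2,I) = 1/3·I/p_1 and q_2* = 2/3·I/p_2.
At p_1=4, p_2=14, I=54: q_1* = 1/3·54/4 = 4.5.

q_1* = 4.5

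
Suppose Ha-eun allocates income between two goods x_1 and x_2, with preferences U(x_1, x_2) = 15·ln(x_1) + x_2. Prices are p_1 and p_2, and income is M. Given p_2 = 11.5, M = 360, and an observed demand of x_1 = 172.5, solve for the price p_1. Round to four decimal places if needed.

p_1 = 1

MU_x_1 = 15/x_1, MU_x_2 = 1. Tangency: 15/x_1 = p_1/p_2.
So x_1*(p_1,p_2) = 15·p_2/p_1, independent of income; and x_2* = (M − 15·p_2)/p_2.
Set x_1* = 172.5 in the demand function and solve for p_1: p_1 = 1.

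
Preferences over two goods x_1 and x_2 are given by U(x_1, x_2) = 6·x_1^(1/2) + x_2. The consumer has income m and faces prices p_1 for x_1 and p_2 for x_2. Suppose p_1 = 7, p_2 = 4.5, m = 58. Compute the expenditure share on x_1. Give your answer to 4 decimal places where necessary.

Set MRS = p_1/p_2: 3·x_1^(−1/2) = p_1/p_2.
Thus x_1* = (3·p_2/p_1)² — independent of m — with the rest of income spent on x_2.
Plugging in: x_1* = (3·4.5/7)² = 3.7194, x_2* = 7.1032.
Expenditure on x_1: 7·3.7194 = 26.0357; share = 0.4489.

share on x_1 = 0.4489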